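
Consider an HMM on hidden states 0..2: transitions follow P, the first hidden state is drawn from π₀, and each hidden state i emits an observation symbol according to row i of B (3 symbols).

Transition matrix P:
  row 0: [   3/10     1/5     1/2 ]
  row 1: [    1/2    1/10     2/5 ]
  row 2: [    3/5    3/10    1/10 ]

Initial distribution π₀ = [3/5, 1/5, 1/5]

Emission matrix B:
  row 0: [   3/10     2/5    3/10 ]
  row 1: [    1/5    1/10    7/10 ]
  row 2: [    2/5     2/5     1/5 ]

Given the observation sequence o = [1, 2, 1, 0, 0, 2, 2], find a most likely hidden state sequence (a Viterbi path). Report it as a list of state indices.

path = [0, 1, 2, 0, 2, 1, 0]

t=0: δ = [2.400e-01, 2.000e-02, 8.000e-02]  (obs o_0=1)
t=1: δ = [2.160e-02, 3.360e-02, 2.400e-02]  ψ = [0, 0, 0]  (obs o_1=2)
t=2: δ = [6.720e-03, 7.200e-04, 5.376e-03]  ψ = [1, 2, 1]  (obs o_2=1)
t=3: δ = [9.677e-04, 3.226e-04, 1.344e-03]  ψ = [2, 2, 0]  (obs o_3=0)
t=4: δ = [2.419e-04, 8.064e-05, 1.935e-04]  ψ = [2, 2, 0]  (obs o_4=0)
t=5: δ = [3.484e-05, 4.064e-05, 2.419e-05]  ψ = [2, 2, 0]  (obs o_5=2)
t=6: δ = [6.096e-06, 5.080e-06, 3.484e-06]  ψ = [1, 2, 0]  (obs o_6=2)
backtrack: best end state = 0; path = [0, 1, 2, 0, 2, 1, 0]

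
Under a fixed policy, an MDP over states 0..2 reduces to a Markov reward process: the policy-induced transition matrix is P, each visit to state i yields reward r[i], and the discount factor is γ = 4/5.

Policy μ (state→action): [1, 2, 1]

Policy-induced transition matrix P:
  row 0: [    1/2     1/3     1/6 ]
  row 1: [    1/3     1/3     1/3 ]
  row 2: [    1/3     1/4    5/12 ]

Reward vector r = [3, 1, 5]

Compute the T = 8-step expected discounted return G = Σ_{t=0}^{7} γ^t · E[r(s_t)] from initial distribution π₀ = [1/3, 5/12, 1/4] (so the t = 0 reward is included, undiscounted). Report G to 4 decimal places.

t=0: π = [0.3333, 0.4167, 0.2500], E[r] = 2.6667, γ^t·E[r] = 2.666667, running G = 2.666667
t=1: π = [0.3889, 0.3125, 0.2986], E[r] = 2.9722, γ^t·E[r] = 2.377778, running G = 5.044444
t=2: π = [0.3981, 0.3084, 0.2934], E[r] = 2.9699, γ^t·E[r] = 1.900741, running G = 6.945185
t=3: π = [0.3997, 0.3089, 0.2914], E[r] = 2.9651, γ^t·E[r] = 1.518123, running G = 8.463309
t=4: π = [0.3999, 0.3090, 0.2910], E[r] = 2.9639, γ^t·E[r] = 1.214018, running G = 9.677327
t=5: π = [0.4000, 0.3091, 0.2909], E[r] = 2.9637, γ^t·E[r] = 0.971140, running G = 10.648467
t=6: π = [0.4000, 0.3091, 0.2909], E[r] = 2.9636, γ^t·E[r] = 0.776902, running G = 11.425369
t=7: π = [0.4000, 0.3091, 0.2909], E[r] = 2.9636, γ^t·E[r] = 0.621520, running G = 12.046889

G = 12.0469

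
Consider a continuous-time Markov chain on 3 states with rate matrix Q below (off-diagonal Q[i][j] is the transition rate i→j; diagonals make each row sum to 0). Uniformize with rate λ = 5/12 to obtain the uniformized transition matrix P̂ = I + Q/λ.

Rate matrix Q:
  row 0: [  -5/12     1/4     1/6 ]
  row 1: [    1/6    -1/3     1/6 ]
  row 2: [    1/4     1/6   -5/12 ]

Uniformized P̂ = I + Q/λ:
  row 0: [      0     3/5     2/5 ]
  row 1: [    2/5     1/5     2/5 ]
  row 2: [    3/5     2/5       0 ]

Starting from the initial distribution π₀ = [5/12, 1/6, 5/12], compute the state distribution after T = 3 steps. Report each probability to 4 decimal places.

π = [0.3333, 0.3893, 0.2773]

t=0: π = [0.4167, 0.1667, 0.4167]
t=1: π = [0.3167, 0.4500, 0.2333]
t=2: π = [0.3200, 0.3733, 0.3067]
t=3: π = [0.3333, 0.3893, 0.2773]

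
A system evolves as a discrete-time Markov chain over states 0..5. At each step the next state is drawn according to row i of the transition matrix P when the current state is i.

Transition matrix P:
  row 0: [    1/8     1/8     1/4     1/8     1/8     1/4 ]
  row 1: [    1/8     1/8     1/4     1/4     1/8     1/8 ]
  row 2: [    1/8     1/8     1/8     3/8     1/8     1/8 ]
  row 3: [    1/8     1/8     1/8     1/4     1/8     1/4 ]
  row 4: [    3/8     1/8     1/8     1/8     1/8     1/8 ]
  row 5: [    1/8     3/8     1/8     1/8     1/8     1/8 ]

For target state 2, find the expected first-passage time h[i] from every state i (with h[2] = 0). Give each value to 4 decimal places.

h = [5.2689, 5.2893, 0.0000, 6.0216, 5.8538, 5.8589]

First-step conditioning: h[2] = 0; for i ≠ 2, h[i] = 1 + Σ_k P[i][k]·h[k].
  h[0] = 1 + 1/8·h[0] + 1/8·h[1] + 1/8·h[3] + 1/8·h[4] + 1/4·h[5]
  h[1] = 1 + 1/8·h[0] + 1/8·h[1] + 1/4·h[3] + 1/8·h[4] + 1/8·h[5]
  h[3] = 1 + 1/8·h[0] + 1/8·h[1] + 1/4·h[3] + 1/8·h[4] + 1/4·h[5]
  h[4] = 1 + 3/8·h[0] + 1/8·h[1] + 1/8·h[3] + 1/8·h[4] + 1/8·h[5]
  h[5] = 1 + 1/8·h[0] + 3/8·h[1] + 1/8·h[3] + 1/8·h[4] + 1/8·h[5]
Solving the 5×5 linear system over states ≠ 2 gives exactly h = [8288/1573, 640/121, 0, 9472/1573, 9208/1573, 9216/1573] (h[2] = 0 is the target).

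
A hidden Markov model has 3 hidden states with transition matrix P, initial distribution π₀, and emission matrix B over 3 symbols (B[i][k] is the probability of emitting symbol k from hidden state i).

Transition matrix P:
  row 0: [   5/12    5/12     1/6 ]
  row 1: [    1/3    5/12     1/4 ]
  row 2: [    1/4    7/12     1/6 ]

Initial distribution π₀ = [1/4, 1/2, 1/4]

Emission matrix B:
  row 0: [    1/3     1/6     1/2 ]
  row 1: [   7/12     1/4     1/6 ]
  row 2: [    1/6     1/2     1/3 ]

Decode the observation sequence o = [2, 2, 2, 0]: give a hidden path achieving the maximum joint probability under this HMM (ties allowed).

path = [0, 0, 0, 1]

t=0: δ = [1.250e-01, 8.333e-02, 8.333e-02]  (obs o_0=2)
t=1: δ = [2.604e-02, 8.681e-03, 6.944e-03]  ψ = [0, 0, 0]  (obs o_1=2)
t=2: δ = [5.425e-03, 1.808e-03, 1.447e-03]  ψ = [0, 0, 0]  (obs o_2=2)
t=3: δ = [7.535e-04, 1.319e-03, 1.507e-04]  ψ = [0, 0, 0]  (obs o_3=0)
backtrack: best end state = 1; path = [0, 0, 0, 1]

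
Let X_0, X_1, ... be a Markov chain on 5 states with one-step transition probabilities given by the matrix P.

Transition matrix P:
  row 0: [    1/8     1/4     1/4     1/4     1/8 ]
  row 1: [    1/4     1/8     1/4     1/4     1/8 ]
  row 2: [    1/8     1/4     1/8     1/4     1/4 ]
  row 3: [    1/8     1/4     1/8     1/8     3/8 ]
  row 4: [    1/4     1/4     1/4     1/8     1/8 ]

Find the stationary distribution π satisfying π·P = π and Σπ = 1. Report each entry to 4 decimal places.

Balance equations π_j = Σ_i π_i·P[i][j]:
  π_0 = 1/8·π_0 + 1/4·π_1 + 1/8·π_2 + 1/8·π_3 + 1/4·π_4
  π_1 = 1/4·π_0 + 1/8·π_1 + 1/4·π_2 + 1/4·π_3 + 1/4·π_4
  π_2 = 1/4·π_0 + 1/4·π_1 + 1/8·π_2 + 1/8·π_3 + 1/4·π_4
  π_3 = 1/4·π_0 + 1/4·π_1 + 1/4·π_2 + 1/8·π_3 + 1/8·π_4
  normalize: π_0 + π_1 + π_2 + π_3 + π_4 = 1
Solving the linear system gives exactly π = [8/45, 2/9, 1/5, 1/5, 1/5].

π = [0.1778, 0.2222, 0.2000, 0.2000, 0.2000]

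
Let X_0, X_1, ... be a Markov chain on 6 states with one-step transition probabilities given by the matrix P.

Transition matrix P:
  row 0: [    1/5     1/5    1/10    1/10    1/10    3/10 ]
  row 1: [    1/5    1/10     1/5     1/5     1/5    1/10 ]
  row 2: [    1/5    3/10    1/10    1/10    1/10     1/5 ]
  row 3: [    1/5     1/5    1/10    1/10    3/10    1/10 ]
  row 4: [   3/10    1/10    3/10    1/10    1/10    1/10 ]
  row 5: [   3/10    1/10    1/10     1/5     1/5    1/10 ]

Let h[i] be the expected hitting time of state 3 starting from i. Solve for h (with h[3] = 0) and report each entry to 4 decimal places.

h = [7.3889, 6.8333, 7.3889, 0.0000, 7.5556, 6.8333]

First-step conditioning: h[3] = 0; for i ≠ 3, h[i] = 1 + Σ_k P[i][k]·h[k].
  h[0] = 1 + 1/5·h[0] + 1/5·h[1] + 1/10·h[2] + 1/10·h[4] + 3/10·h[5]
  h[1] = 1 + 1/5·h[0] + 1/10·h[1] + 1/5·h[2] + 1/5·h[4] + 1/10·h[5]
  h[2] = 1 + 1/5·h[0] + 3/10·h[1] + 1/10·h[2] + 1/10·h[4] + 1/5·h[5]
  h[4] = 1 + 3/10·h[0] + 1/10·h[1] + 3/10·h[2] + 1/10·h[4] + 1/10·h[5]
  h[5] = 1 + 3/10·h[0] + 1/10·h[1] + 1/10·h[2] + 1/5·h[4] + 1/10·h[5]
Solving the 5×5 linear system over states ≠ 3 gives exactly h = [133/18, 41/6, 133/18, 0, 68/9, 41/6] (h[3] = 0 is the target).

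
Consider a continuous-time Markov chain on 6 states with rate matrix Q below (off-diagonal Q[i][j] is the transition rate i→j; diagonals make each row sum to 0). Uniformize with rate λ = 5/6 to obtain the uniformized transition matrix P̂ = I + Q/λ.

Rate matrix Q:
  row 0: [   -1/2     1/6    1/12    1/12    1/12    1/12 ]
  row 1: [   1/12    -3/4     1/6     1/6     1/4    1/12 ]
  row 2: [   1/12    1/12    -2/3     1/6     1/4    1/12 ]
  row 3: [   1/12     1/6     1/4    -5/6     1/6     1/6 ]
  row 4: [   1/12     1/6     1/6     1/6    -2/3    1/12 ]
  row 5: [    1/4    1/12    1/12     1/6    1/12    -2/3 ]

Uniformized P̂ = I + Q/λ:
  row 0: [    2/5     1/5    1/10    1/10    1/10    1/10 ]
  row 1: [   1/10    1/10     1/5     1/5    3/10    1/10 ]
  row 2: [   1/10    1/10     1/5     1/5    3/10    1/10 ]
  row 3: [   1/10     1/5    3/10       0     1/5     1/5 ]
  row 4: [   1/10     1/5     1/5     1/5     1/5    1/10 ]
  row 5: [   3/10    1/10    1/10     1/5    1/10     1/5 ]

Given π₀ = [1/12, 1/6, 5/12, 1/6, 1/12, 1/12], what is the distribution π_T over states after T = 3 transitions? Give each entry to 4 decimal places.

π = [0.1759, 0.1528, 0.1858, 0.1524, 0.2048, 0.1283]

t=0: π = [0.0833, 0.1667, 0.4167, 0.1667, 0.0833, 0.0833]
t=1: π = [0.1417, 0.1333, 0.2000, 0.1583, 0.2417, 0.1250]
t=2: π = [0.1675, 0.1542, 0.1892, 0.1542, 0.2067, 0.1283]
t=3: π = [0.1759, 0.1528, 0.1858, 0.1524, 0.2048, 0.1283]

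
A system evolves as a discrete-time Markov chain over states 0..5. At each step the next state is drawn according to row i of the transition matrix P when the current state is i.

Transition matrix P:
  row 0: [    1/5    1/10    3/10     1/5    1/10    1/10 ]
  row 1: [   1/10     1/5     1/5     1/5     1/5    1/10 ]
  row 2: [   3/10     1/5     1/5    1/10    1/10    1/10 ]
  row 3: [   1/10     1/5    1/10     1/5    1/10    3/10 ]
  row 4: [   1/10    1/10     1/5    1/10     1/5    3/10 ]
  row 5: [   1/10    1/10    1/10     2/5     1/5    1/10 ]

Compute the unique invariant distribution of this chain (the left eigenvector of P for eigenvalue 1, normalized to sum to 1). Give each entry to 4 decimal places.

Balance equations π_j = Σ_i π_i·P[i][j]:
  π_0 = 1/5·π_0 + 1/10·π_1 + 3/10·π_2 + 1/10·π_3 + 1/10·π_4 + 1/10·π_5
  π_1 = 1/10·π_0 + 1/5·π_1 + 1/5·π_2 + 1/5·π_3 + 1/10·π_4 + 1/10·π_5
  π_2 = 3/10·π_0 + 1/5·π_1 + 1/5·π_2 + 1/10·π_3 + 1/5·π_4 + 1/10·π_5
  π_3 = 1/5·π_0 + 1/5·π_1 + 1/10·π_2 + 1/5·π_3 + 1/10·π_4 + 2/5·π_5
  π_4 = 1/10·π_0 + 1/5·π_1 + 1/10·π_2 + 1/10·π_3 + 1/5·π_4 + 1/5·π_5
  normalize: π_0 + π_1 + π_2 + π_3 + π_4 + π_5 = 1
Solving the linear system gives exactly π = [2078/13793, 2114/13793, 4909/27586, 5557/27586, 4055/27586, 4681/27586].

π = [0.1507, 0.1533, 0.1780, 0.2014, 0.1470, 0.1697]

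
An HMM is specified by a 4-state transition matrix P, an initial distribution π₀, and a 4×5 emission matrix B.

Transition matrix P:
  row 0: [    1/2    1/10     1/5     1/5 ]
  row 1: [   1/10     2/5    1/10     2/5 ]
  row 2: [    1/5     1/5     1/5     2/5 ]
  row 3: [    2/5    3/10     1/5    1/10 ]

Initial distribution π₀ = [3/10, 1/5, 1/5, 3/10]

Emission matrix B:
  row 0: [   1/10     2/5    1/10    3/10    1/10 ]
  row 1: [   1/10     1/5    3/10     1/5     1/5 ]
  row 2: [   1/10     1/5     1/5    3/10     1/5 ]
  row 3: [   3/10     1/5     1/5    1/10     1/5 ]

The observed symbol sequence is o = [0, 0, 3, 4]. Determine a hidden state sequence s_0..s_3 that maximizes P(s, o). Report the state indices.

t=0: δ = [3.000e-02, 2.000e-02, 2.000e-02, 9.000e-02]  (obs o_0=0)
t=1: δ = [3.600e-03, 2.700e-03, 1.800e-03, 2.700e-03]  ψ = [3, 3, 3, 3]  (obs o_1=0)
t=2: δ = [5.400e-04, 2.160e-04, 2.160e-04, 1.080e-04]  ψ = [0, 1, 0, 1]  (obs o_2=3)
t=3: δ = [2.700e-05, 1.728e-05, 2.160e-05, 2.160e-05]  ψ = [0, 1, 0, 0]  (obs o_3=4)
backtrack: best end state = 0; path = [3, 0, 0, 0]

path = [3, 0, 0, 0]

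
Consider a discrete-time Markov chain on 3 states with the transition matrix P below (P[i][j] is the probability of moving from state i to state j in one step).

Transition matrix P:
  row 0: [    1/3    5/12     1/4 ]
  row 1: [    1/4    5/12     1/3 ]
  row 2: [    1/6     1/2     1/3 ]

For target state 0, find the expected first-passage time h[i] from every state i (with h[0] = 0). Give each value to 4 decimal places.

First-step conditioning: h[0] = 0; for i ≠ 0, h[i] = 1 + Σ_k P[i][k]·h[k].
  h[1] = 1 + 5/12·h[1] + 1/3·h[2]
  h[2] = 1 + 1/2·h[1] + 1/3·h[2]
Solving the 2×2 linear system over states ≠ 0 gives exactly h = [0, 9/2, 39/8] (h[0] = 0 is the target).

h = [0.0000, 4.5000, 4.8750]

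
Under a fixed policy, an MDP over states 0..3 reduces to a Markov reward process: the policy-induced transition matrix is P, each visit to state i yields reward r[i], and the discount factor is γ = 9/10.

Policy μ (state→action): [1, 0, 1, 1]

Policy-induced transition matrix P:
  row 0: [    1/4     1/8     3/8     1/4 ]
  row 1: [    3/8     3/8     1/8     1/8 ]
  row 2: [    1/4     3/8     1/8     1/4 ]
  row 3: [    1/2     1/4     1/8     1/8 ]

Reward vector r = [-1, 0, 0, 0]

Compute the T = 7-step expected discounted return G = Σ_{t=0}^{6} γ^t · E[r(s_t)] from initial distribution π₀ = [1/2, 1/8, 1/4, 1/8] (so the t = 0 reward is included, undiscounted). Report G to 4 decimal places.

t=0: π = [0.5000, 0.1250, 0.2500, 0.1250], E[r] = -0.5000, γ^t·E[r] = -0.500000, running G = -0.500000
t=1: π = [0.2969, 0.2344, 0.2500, 0.2188], E[r] = -0.2969, γ^t·E[r] = -0.267188, running G = -0.767188
t=2: π = [0.3340, 0.2734, 0.1992, 0.1934], E[r] = -0.3340, γ^t·E[r] = -0.270527, running G = -1.037715
t=3: π = [0.3325, 0.2673, 0.2085, 0.1917], E[r] = -0.3325, γ^t·E[r] = -0.242407, running G = -1.280122
t=4: π = [0.3313, 0.2679, 0.2081, 0.1926], E[r] = -0.3313, γ^t·E[r] = -0.217385, running G = -1.497507
t=5: π = [0.3316, 0.2681, 0.2078, 0.1924], E[r] = -0.3316, γ^t·E[r] = -0.195834, running G = -1.693340
t=6: π = [0.3316, 0.2680, 0.2079, 0.1924], E[r] = -0.3316, γ^t·E[r] = -0.176236, running G = -1.869576

G = -1.8696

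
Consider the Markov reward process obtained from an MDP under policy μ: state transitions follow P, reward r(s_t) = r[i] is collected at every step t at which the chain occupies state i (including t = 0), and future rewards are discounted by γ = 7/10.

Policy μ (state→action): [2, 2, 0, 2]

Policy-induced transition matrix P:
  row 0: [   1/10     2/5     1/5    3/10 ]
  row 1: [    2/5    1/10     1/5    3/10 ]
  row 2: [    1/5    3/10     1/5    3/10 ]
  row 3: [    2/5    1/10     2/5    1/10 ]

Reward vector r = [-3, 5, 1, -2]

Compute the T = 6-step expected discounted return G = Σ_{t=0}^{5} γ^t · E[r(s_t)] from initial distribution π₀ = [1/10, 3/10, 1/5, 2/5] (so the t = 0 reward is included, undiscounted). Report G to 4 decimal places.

G = 0.5775

t=0: π = [0.1000, 0.3000, 0.2000, 0.4000], E[r] = 0.6000, γ^t·E[r] = 0.600000, running G = 0.600000
t=1: π = [0.3300, 0.1700, 0.2800, 0.2200], E[r] = -0.3000, γ^t·E[r] = -0.210000, running G = 0.390000
t=2: π = [0.2450, 0.2550, 0.2440, 0.2560], E[r] = 0.2720, γ^t·E[r] = 0.133280, running G = 0.523280
t=3: π = [0.2777, 0.2223, 0.2512, 0.2488], E[r] = 0.0320, γ^t·E[r] = 0.010976, running G = 0.534256
t=4: π = [0.2665, 0.2336, 0.2498, 0.2502], E[r] = 0.1177, γ^t·E[r] = 0.028255, running G = 0.562511
t=5: π = [0.2701, 0.2299, 0.2500, 0.2500], E[r] = 0.0892, γ^t·E[r] = 0.014999, running G = 0.577510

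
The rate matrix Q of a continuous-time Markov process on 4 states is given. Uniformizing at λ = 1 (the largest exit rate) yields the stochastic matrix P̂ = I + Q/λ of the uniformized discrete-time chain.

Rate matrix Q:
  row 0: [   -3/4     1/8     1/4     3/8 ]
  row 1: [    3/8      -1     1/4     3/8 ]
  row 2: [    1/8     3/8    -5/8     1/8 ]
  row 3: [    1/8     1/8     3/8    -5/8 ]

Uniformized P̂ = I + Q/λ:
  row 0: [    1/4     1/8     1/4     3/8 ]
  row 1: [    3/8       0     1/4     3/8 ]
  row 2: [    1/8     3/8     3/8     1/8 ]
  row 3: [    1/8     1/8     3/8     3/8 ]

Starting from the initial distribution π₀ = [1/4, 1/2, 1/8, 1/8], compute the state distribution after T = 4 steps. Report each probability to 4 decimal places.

π = [0.1953, 0.1843, 0.3278, 0.2927]

t=0: π = [0.2500, 0.5000, 0.1250, 0.1250]
t=1: π = [0.2813, 0.0938, 0.2813, 0.3438]
t=2: π = [0.1836, 0.1836, 0.3281, 0.3047]
t=3: π = [0.1938, 0.1841, 0.3291, 0.2930]
t=4: π = [0.1953, 0.1843, 0.3278, 0.2927]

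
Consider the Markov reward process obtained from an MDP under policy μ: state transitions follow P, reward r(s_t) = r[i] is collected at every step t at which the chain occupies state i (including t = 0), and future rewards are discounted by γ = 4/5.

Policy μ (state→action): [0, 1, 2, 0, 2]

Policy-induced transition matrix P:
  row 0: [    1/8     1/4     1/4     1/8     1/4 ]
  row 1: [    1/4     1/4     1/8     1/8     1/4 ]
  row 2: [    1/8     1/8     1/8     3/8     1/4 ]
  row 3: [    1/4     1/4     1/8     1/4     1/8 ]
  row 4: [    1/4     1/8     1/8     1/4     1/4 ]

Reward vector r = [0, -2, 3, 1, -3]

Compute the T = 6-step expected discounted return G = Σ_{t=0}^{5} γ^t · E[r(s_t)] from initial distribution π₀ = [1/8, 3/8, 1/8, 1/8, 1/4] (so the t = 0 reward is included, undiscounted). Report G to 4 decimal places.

G = -2.1549

t=0: π = [0.1250, 0.3750, 0.1250, 0.1250, 0.2500], E[r] = -1.0000, γ^t·E[r] = -1.000000, running G = -1.000000
t=1: π = [0.2188, 0.2031, 0.1406, 0.2031, 0.2344], E[r] = -0.4844, γ^t·E[r] = -0.387500, running G = -1.387500
t=2: π = [0.2051, 0.2031, 0.1523, 0.2148, 0.2246], E[r] = -0.4082, γ^t·E[r] = -0.261250, running G = -1.648750
t=3: π = [0.2053, 0.2029, 0.1506, 0.2180, 0.2231], E[r] = -0.4053, γ^t·E[r] = -0.207500, running G = -1.856250
t=4: π = [0.2055, 0.2033, 0.1507, 0.2178, 0.2227], E[r] = -0.4050, γ^t·E[r] = -0.165888, running G = -2.022138
t=5: π = [0.2055, 0.2033, 0.1507, 0.2177, 0.2228], E[r] = -0.4052, γ^t·E[r] = -0.132766, running G = -2.154904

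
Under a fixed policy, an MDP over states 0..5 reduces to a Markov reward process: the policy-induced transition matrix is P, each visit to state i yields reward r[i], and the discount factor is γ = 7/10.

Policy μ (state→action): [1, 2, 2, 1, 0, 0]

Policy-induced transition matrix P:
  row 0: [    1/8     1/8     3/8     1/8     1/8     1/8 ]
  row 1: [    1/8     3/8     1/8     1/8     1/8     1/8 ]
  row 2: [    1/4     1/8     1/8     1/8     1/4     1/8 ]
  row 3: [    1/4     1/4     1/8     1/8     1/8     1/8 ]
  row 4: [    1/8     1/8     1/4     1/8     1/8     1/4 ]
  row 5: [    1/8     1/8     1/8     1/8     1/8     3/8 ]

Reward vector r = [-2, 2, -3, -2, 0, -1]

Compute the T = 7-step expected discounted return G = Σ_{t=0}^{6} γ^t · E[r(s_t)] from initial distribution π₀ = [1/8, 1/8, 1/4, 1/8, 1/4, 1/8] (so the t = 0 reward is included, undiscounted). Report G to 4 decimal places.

t=0: π = [0.1250, 0.1250, 0.2500, 0.1250, 0.2500, 0.1250], E[r] = -1.1250, γ^t·E[r] = -1.125000, running G = -1.125000
t=1: π = [0.1719, 0.1719, 0.1875, 0.1250, 0.1563, 0.1875], E[r] = -1.0000, γ^t·E[r] = -0.700000, running G = -1.825000
t=2: π = [0.1641, 0.1836, 0.1875, 0.1250, 0.1484, 0.1914], E[r] = -0.9648, γ^t·E[r] = -0.472773, running G = -2.297773
t=3: π = [0.1641, 0.1865, 0.1846, 0.1250, 0.1484, 0.1914], E[r] = -0.9502, γ^t·E[r] = -0.325917, running G = -2.623690
t=4: π = [0.1637, 0.1873, 0.1846, 0.1250, 0.1481, 0.1914], E[r] = -0.9480, γ^t·E[r] = -0.227614, running G = -2.851305
t=5: π = [0.1637, 0.1874, 0.1844, 0.1250, 0.1481, 0.1914], E[r] = -0.9472, γ^t·E[r] = -0.159192, running G = -3.010496
t=6: π = [0.1637, 0.1875, 0.1844, 0.1250, 0.1481, 0.1913], E[r] = -0.9470, γ^t·E[r] = -0.111418, running G = -3.121914

G = -3.1219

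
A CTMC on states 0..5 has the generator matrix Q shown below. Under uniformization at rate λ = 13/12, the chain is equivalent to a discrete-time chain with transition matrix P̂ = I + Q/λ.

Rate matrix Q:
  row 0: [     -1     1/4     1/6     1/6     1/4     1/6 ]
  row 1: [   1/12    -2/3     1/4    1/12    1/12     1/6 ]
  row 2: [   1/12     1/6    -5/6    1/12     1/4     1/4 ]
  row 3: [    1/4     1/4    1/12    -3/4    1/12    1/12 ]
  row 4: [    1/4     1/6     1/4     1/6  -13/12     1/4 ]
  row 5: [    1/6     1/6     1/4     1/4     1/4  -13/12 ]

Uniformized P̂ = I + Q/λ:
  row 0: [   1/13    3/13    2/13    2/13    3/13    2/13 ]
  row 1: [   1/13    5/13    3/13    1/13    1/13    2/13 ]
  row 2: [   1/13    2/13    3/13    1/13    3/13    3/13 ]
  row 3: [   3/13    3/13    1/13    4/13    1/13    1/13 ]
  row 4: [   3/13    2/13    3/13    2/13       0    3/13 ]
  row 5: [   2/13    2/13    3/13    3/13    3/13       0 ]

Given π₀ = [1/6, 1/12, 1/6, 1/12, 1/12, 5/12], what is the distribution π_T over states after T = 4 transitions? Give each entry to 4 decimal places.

t=0: π = [0.1667, 0.0833, 0.1667, 0.0833, 0.0833, 0.4167]
t=1: π = [0.1346, 0.1923, 0.2051, 0.1795, 0.1859, 0.1026]
t=2: π = [0.1410, 0.2224, 0.1928, 0.1588, 0.1307, 0.1543]
t=3: π = [0.1333, 0.2282, 0.1955, 0.1582, 0.1420, 0.1428]
t=4: π = [0.1341, 0.2289, 0.1962, 0.1566, 0.1386, 0.1457]

π = [0.1341, 0.2289, 0.1962, 0.1566, 0.1386, 0.1457]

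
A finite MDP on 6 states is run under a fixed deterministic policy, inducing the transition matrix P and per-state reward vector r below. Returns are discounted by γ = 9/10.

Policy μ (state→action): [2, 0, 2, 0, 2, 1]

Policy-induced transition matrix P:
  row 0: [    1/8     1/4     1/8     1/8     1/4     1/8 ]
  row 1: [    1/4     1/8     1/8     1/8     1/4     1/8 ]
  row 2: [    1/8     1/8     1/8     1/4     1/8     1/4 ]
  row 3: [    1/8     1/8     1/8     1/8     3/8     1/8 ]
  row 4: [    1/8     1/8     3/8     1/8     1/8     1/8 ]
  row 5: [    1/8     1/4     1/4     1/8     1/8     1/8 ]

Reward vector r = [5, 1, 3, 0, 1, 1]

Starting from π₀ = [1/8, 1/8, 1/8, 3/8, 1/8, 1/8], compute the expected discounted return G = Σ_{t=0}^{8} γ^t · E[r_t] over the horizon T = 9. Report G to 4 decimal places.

G = 10.6669

t=0: π = [0.1250, 0.1250, 0.1250, 0.3750, 0.1250, 0.1250], E[r] = 1.3750, γ^t·E[r] = 1.375000, running G = 1.375000
t=1: π = [0.1406, 0.1563, 0.1719, 0.1406, 0.2500, 0.1406], E[r] = 1.7656, γ^t·E[r] = 1.589063, running G = 2.964063
t=2: π = [0.1445, 0.1602, 0.2051, 0.1465, 0.1973, 0.1465], E[r] = 1.8418, γ^t·E[r] = 1.491855, running G = 4.455918
t=3: π = [0.1450, 0.1614, 0.1926, 0.1506, 0.1997, 0.1506], E[r] = 1.8147, γ^t·E[r] = 1.322914, running G = 5.778832
t=4: π = [0.1452, 0.1620, 0.1938, 0.1491, 0.2010, 0.1491], E[r] = 1.8191, γ^t·E[r] = 1.193526, running G = 6.972358
t=5: π = [0.1452, 0.1618, 0.1939, 0.1492, 0.2007, 0.1492], E[r] = 1.8195, γ^t·E[r] = 1.074401, running G = 8.046759
t=6: π = [0.1452, 0.1618, 0.1938, 0.1492, 0.2007, 0.1492], E[r] = 1.8193, γ^t·E[r] = 0.966846, running G = 9.013606
t=7: π = [0.1452, 0.1618, 0.1938, 0.1492, 0.2007, 0.1492], E[r] = 1.8193, γ^t·E[r] = 0.870178, running G = 9.883784
t=8: π = [0.1452, 0.1618, 0.1938, 0.1492, 0.2007, 0.1492], E[r] = 1.8193, γ^t·E[r] = 0.783160, running G = 10.666944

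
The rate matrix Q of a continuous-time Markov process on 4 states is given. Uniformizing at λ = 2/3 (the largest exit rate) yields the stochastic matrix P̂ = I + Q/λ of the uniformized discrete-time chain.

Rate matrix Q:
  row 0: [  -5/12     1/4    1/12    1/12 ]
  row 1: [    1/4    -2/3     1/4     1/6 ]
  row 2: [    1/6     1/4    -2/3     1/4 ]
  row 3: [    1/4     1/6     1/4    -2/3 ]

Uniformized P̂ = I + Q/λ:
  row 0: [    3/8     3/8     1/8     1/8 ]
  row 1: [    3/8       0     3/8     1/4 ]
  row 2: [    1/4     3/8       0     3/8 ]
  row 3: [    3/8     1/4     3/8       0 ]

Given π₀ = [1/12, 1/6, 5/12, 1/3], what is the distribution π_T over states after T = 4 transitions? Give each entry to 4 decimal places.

t=0: π = [0.0833, 0.1667, 0.4167, 0.3333]
t=1: π = [0.3229, 0.2708, 0.1979, 0.2083]
t=2: π = [0.3503, 0.2474, 0.2201, 0.1823]
t=3: π = [0.3475, 0.2594, 0.2049, 0.1882]
t=4: π = [0.3494, 0.2542, 0.2113, 0.1851]

π = [0.3494, 0.2542, 0.2113, 0.1851]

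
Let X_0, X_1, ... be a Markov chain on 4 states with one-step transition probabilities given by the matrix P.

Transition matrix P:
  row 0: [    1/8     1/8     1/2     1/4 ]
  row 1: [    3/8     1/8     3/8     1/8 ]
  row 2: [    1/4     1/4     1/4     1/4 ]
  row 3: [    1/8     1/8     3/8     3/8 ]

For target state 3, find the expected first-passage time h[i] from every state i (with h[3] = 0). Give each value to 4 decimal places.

h = [4.3784, 4.9189, 4.4324, 0.0000]

First-step conditioning: h[3] = 0; for i ≠ 3, h[i] = 1 + Σ_k P[i][k]·h[k].
  h[0] = 1 + 1/8·h[0] + 1/8·h[1] + 1/2·h[2]
  h[1] = 1 + 3/8·h[0] + 1/8·h[1] + 3/8·h[2]
  h[2] = 1 + 1/4·h[0] + 1/4·h[1] + 1/4·h[2]
Solving the 3×3 linear system over states ≠ 3 gives exactly h = [162/37, 182/37, 164/37, 0] (h[3] = 0 is the target).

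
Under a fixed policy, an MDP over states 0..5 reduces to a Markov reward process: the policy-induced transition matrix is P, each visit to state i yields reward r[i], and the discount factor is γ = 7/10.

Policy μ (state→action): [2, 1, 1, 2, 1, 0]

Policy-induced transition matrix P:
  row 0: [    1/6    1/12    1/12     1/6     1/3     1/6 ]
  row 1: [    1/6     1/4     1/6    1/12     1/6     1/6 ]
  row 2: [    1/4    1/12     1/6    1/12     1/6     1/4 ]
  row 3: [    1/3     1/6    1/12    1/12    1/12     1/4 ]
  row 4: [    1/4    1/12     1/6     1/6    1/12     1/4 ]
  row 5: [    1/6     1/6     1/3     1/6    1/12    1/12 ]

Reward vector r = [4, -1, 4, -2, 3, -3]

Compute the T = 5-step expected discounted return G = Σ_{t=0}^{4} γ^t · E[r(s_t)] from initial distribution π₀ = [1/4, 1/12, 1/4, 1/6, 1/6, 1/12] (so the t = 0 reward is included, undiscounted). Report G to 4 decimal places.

G = 3.7008

t=0: π = [0.2500, 0.0833, 0.2500, 0.1667, 0.1667, 0.0833], E[r] = 1.8333, γ^t·E[r] = 1.833333, running G = 1.833333
t=1: π = [0.2292, 0.1181, 0.1458, 0.1250, 0.1736, 0.2083], E[r] = 1.0278, γ^t·E[r] = 0.719444, running G = 2.552778
t=2: π = [0.2141, 0.1308, 0.1719, 0.1343, 0.1626, 0.1863], E[r] = 1.0735, γ^t·E[r] = 0.526013, running G = 3.078791
t=3: π = [0.2169, 0.1318, 0.1687, 0.1303, 0.1621, 0.1902], E[r] = 1.0657, γ^t·E[r] = 0.365546, running G = 3.444336
t=4: π = [0.2159, 0.1320, 0.1694, 0.1308, 0.1626, 0.1892], E[r] = 1.0681, γ^t·E[r] = 0.256445, running G = 3.700781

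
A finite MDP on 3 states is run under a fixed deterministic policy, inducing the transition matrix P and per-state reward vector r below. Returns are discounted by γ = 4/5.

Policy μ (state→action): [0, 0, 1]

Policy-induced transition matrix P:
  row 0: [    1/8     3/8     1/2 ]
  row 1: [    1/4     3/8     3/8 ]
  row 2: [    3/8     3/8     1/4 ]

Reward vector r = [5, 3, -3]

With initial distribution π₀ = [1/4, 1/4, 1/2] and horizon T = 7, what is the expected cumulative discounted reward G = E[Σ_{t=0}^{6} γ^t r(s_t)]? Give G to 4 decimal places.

G = 4.5844

t=0: π = [0.2500, 0.2500, 0.5000], E[r] = 0.5000, γ^t·E[r] = 0.500000, running G = 0.500000
t=1: π = [0.2813, 0.3750, 0.3438], E[r] = 1.5000, γ^t·E[r] = 1.200000, running G = 1.700000
t=2: π = [0.2578, 0.3750, 0.3672], E[r] = 1.3125, γ^t·E[r] = 0.840000, running G = 2.540000
t=3: π = [0.2637, 0.3750, 0.3613], E[r] = 1.3594, γ^t·E[r] = 0.696000, running G = 3.236000
t=4: π = [0.2622, 0.3750, 0.3628], E[r] = 1.3477, γ^t·E[r] = 0.552000, running G = 3.788000
t=5: π = [0.2626, 0.3750, 0.3624], E[r] = 1.3506, γ^t·E[r] = 0.442560, running G = 4.230560
t=6: π = [0.2625, 0.3750, 0.3625], E[r] = 1.3499, γ^t·E[r] = 0.353856, running G = 4.584416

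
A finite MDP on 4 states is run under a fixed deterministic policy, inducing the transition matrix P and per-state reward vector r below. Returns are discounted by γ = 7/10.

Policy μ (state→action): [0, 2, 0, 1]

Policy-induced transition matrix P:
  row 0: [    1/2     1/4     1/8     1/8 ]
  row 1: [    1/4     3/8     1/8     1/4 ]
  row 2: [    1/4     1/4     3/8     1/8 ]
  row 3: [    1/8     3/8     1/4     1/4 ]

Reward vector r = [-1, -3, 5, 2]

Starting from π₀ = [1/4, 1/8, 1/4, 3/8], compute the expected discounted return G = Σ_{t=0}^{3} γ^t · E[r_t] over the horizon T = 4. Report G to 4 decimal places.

t=0: π = [0.2500, 0.1250, 0.2500, 0.3750], E[r] = 1.3750, γ^t·E[r] = 1.375000, running G = 1.375000
t=1: π = [0.2656, 0.3125, 0.2344, 0.1875], E[r] = 0.3438, γ^t·E[r] = 0.240625, running G = 1.615625
t=2: π = [0.2930, 0.3125, 0.2070, 0.1875], E[r] = 0.1797, γ^t·E[r] = 0.088047, running G = 1.703672
t=3: π = [0.2998, 0.3125, 0.2002, 0.1875], E[r] = 0.1387, γ^t·E[r] = 0.047564, running G = 1.751236

G = 1.7512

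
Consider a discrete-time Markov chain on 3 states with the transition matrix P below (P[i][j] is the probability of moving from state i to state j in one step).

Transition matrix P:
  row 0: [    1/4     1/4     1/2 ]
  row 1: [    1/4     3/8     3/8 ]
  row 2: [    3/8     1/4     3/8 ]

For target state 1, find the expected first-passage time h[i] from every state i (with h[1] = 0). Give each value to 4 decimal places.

h = [4.0000, 0.0000, 4.0000]

First-step conditioning: h[1] = 0; for i ≠ 1, h[i] = 1 + Σ_k P[i][k]·h[k].
  h[0] = 1 + 1/4·h[0] + 1/2·h[2]
  h[2] = 1 + 3/8·h[0] + 3/8·h[2]
Solving the 2×2 linear system over states ≠ 1 gives exactly h = [4, 0, 4] (h[1] = 0 is the target).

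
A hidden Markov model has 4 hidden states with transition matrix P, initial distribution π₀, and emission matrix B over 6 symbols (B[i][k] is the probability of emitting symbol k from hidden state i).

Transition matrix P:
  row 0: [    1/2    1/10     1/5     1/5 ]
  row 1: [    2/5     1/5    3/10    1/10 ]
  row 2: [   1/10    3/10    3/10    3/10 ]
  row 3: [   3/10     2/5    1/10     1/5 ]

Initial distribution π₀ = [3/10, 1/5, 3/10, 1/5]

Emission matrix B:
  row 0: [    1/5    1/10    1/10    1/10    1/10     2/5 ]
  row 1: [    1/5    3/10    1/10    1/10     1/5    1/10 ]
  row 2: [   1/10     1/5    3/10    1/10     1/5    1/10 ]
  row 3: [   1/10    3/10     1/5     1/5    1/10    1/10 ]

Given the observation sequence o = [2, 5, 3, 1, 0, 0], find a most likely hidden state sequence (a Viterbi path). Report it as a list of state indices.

path = [0, 0, 3, 1, 0, 0]

t=0: δ = [3.000e-02, 2.000e-02, 9.000e-02, 4.000e-02]  (obs o_0=2)
t=1: δ = [6.000e-03, 2.700e-03, 2.700e-03, 2.700e-03]  ψ = [0, 2, 2, 2]  (obs o_1=5)
t=2: δ = [3.000e-04, 1.080e-04, 1.200e-04, 2.400e-04]  ψ = [0, 3, 0, 0]  (obs o_2=3)
t=3: δ = [1.500e-05, 2.880e-05, 1.200e-05, 1.800e-05]  ψ = [0, 3, 0, 0]  (obs o_3=1)
t=4: δ = [2.304e-06, 1.440e-06, 8.640e-07, 3.600e-07]  ψ = [1, 3, 1, 2]  (obs o_4=0)
t=5: δ = [2.304e-07, 5.760e-08, 4.608e-08, 4.608e-08]  ψ = [0, 1, 0, 0]  (obs o_5=0)
backtrack: best end state = 0; path = [0, 0, 3, 1, 0, 0]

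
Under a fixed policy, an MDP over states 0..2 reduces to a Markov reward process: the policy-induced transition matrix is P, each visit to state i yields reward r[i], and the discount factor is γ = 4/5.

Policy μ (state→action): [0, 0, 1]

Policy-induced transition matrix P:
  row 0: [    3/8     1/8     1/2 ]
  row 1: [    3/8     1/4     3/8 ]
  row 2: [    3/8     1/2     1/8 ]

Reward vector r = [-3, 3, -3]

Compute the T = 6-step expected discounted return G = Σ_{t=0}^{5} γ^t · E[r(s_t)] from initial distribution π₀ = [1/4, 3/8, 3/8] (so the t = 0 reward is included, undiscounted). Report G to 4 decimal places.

G = -4.0788

t=0: π = [0.2500, 0.3750, 0.3750], E[r] = -0.7500, γ^t·E[r] = -0.750000, running G = -0.750000
t=1: π = [0.3750, 0.3125, 0.3125], E[r] = -1.1250, γ^t·E[r] = -0.900000, running G = -1.650000
t=2: π = [0.3750, 0.2813, 0.3438], E[r] = -1.3125, γ^t·E[r] = -0.840000, running G = -2.490000
t=3: π = [0.3750, 0.2891, 0.3359], E[r] = -1.2656, γ^t·E[r] = -0.648000, running G = -3.138000
t=4: π = [0.3750, 0.2871, 0.3379], E[r] = -1.2773, γ^t·E[r] = -0.523200, running G = -3.661200
t=5: π = [0.3750, 0.2876, 0.3374], E[r] = -1.2744, γ^t·E[r] = -0.417600, running G = -4.078800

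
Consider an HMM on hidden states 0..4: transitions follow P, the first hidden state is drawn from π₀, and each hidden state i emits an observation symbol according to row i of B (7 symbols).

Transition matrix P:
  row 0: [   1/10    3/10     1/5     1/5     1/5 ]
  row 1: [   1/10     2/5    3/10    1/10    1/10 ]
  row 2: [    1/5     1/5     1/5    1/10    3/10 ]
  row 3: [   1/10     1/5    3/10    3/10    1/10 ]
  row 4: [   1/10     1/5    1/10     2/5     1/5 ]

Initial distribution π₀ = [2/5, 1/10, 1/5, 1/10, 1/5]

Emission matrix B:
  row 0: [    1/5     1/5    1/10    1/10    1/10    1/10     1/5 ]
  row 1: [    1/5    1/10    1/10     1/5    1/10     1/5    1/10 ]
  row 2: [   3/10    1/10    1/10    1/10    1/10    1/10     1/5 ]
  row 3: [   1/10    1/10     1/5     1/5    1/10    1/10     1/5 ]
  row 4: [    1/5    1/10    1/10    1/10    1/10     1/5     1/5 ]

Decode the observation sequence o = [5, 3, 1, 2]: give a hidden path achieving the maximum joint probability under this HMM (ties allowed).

t=0: δ = [4.000e-02, 2.000e-02, 2.000e-02, 1.000e-02, 4.000e-02]  (obs o_0=5)
t=1: δ = [4.000e-04, 2.400e-03, 8.000e-04, 3.200e-03, 8.000e-04]  ψ = [0, 0, 0, 4, 0]  (obs o_1=3)
t=2: δ = [6.400e-05, 9.600e-05, 9.600e-05, 9.600e-05, 3.200e-05]  ψ = [3, 1, 3, 3, 3]  (obs o_2=1)
t=3: δ = [1.920e-06, 3.840e-06, 2.880e-06, 5.760e-06, 2.880e-06]  ψ = [2, 1, 1, 3, 2]  (obs o_3=2)
backtrack: best end state = 3; path = [4, 3, 3, 3]

path = [4, 3, 3, 3]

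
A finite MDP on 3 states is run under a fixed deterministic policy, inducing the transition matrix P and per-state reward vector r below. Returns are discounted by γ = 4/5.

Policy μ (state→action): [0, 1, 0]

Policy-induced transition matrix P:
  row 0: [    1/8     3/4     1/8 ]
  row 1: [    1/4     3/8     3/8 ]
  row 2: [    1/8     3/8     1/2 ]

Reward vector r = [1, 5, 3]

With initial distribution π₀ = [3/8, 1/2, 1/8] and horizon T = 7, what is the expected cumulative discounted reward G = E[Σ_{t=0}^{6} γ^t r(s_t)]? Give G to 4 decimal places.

t=0: π = [0.3750, 0.5000, 0.1250], E[r] = 3.2500, γ^t·E[r] = 3.250000, running G = 3.250000
t=1: π = [0.1875, 0.5156, 0.2969], E[r] = 3.6563, γ^t·E[r] = 2.925000, running G = 6.175000
t=2: π = [0.1895, 0.4453, 0.3652], E[r] = 3.5117, γ^t·E[r] = 2.247500, running G = 8.422500
t=3: π = [0.1807, 0.4460, 0.3733], E[r] = 3.5308, γ^t·E[r] = 1.807750, running G = 10.230250
t=4: π = [0.1808, 0.4427, 0.3765], E[r] = 3.5240, γ^t·E[r] = 1.443425, running G = 11.673675
t=5: π = [0.1803, 0.4428, 0.3769], E[r] = 3.5249, γ^t·E[r] = 1.155033, running G = 12.828708
t=6: π = [0.1803, 0.4426, 0.3770], E[r] = 3.5246, γ^t·E[r] = 0.923943, running G = 13.752650

G = 13.7527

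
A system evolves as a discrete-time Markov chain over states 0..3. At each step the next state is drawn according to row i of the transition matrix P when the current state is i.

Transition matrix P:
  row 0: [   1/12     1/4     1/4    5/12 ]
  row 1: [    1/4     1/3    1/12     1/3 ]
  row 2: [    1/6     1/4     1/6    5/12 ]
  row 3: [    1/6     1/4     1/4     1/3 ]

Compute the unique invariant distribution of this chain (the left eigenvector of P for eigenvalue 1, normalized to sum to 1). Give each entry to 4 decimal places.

Balance equations π_j = Σ_i π_i·P[i][j]:
  π_0 = 1/12·π_0 + 1/4·π_1 + 1/6·π_2 + 1/6·π_3
  π_1 = 1/4·π_0 + 1/3·π_1 + 1/4·π_2 + 1/4·π_3
  π_2 = 1/4·π_0 + 1/12·π_1 + 1/6·π_2 + 1/4·π_3
  normalize: π_0 + π_1 + π_2 + π_3 = 1
Solving the linear system gives exactly π = [25/143, 3/11, 27/143, 4/11].

π = [0.1748, 0.2727, 0.1888, 0.3636]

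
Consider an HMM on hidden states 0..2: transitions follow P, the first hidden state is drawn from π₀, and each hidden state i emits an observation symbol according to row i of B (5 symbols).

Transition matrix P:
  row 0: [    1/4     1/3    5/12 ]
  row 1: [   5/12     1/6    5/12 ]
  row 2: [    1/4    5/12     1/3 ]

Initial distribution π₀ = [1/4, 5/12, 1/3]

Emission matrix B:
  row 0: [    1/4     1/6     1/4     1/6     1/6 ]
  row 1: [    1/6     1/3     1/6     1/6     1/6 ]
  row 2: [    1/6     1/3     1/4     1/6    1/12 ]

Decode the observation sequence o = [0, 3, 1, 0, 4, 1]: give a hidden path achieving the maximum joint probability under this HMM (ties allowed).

path = [1, 2, 1, 0, 1, 2]

t=0: δ = [6.250e-02, 6.944e-02, 5.556e-02]  (obs o_0=0)
t=1: δ = [4.823e-03, 3.858e-03, 4.823e-03]  ψ = [1, 2, 1]  (obs o_1=3)
t=2: δ = [2.679e-04, 6.698e-04, 6.698e-04]  ψ = [1, 2, 0]  (obs o_2=1)
t=3: δ = [6.977e-05, 4.651e-05, 4.651e-05]  ψ = [1, 2, 1]  (obs o_3=0)
t=4: δ = [3.230e-06, 3.876e-06, 2.423e-06]  ψ = [1, 0, 0]  (obs o_4=4)
t=5: δ = [2.692e-07, 3.589e-07, 5.384e-07]  ψ = [1, 0, 1]  (obs o_5=1)
backtrack: best end state = 2; path = [1, 2, 1, 0, 1, 2]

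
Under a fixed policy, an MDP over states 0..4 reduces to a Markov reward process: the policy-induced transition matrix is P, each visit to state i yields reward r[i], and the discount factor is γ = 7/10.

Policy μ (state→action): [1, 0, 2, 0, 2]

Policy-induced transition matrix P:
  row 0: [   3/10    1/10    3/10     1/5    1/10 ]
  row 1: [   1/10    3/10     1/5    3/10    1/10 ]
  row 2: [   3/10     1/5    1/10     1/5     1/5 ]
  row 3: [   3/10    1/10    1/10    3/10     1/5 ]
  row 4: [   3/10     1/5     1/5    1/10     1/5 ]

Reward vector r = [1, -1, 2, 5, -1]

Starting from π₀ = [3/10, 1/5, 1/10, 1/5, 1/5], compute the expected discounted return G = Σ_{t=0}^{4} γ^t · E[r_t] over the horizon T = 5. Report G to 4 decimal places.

G = 3.6422

t=0: π = [0.3000, 0.2000, 0.1000, 0.2000, 0.2000], E[r] = 1.1000, γ^t·E[r] = 1.100000, running G = 1.100000
t=1: π = [0.2600, 0.1700, 0.2000, 0.2200, 0.1500], E[r] = 1.4400, γ^t·E[r] = 1.008000, running G = 2.108000
t=2: π = [0.2660, 0.1690, 0.1840, 0.2240, 0.1570], E[r] = 1.4280, γ^t·E[r] = 0.699720, running G = 2.807720
t=3: π = [0.2662, 0.1679, 0.1858, 0.2236, 0.1565], E[r] = 1.4314, γ^t·E[r] = 0.490970, running G = 3.298690
t=4: π = [0.2664, 0.1678, 0.1857, 0.2235, 0.1566], E[r] = 1.4309, γ^t·E[r] = 0.343554, running G = 3.642244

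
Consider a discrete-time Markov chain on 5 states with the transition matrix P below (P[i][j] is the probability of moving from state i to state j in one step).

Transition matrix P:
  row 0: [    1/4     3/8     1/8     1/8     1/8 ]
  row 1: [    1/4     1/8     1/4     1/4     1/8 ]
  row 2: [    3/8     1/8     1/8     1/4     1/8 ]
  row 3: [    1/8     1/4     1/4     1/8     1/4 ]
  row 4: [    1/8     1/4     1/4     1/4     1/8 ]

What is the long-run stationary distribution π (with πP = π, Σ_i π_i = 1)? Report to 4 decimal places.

Balance equations π_j = Σ_i π_i·P[i][j]:
  π_0 = 1/4·π_0 + 1/4·π_1 + 3/8·π_2 + 1/8·π_3 + 1/8·π_4
  π_1 = 3/8·π_0 + 1/8·π_1 + 1/8·π_2 + 1/4·π_3 + 1/4·π_4
  π_2 = 1/8·π_0 + 1/4·π_1 + 1/8·π_2 + 1/4·π_3 + 1/4·π_4
  π_3 = 1/8·π_0 + 1/4·π_1 + 1/4·π_2 + 1/8·π_3 + 1/4·π_4
  normalize: π_0 + π_1 + π_2 + π_3 + π_4 = 1
Solving the linear system gives exactly π = [133/575, 26/115, 113/575, 113/575, 86/575].

π = [0.2313, 0.2261, 0.1965, 0.1965, 0.1496]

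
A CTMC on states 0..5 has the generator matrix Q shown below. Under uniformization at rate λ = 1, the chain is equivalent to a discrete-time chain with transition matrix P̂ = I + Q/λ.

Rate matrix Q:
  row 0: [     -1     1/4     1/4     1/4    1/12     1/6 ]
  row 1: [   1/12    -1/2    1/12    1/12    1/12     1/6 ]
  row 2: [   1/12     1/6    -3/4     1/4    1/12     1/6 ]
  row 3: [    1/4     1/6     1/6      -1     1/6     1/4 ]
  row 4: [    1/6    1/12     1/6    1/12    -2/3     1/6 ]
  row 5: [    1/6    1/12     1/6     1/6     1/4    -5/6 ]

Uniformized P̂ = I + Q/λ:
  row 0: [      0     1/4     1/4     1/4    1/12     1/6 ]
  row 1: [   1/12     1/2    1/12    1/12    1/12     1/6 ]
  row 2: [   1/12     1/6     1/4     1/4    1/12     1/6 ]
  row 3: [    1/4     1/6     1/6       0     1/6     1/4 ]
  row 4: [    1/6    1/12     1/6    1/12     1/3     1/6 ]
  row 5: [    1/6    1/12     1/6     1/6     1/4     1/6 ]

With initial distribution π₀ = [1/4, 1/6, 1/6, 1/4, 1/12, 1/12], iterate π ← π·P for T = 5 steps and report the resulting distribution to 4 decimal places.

t=0: π = [0.2500, 0.1667, 0.1667, 0.2500, 0.0833, 0.0833]
t=1: π = [0.1181, 0.2292, 0.1875, 0.1389, 0.1389, 0.1875]
t=2: π = [0.1238, 0.2257, 0.1730, 0.1383, 0.1609, 0.1782]
t=3: π = [0.1243, 0.2240, 0.1726, 0.1361, 0.1648, 0.1782]
t=4: π = [0.1242, 0.2231, 0.1727, 0.1363, 0.1656, 0.1780]
t=5: π = [0.1243, 0.2228, 0.1728, 0.1363, 0.1658, 0.1780]

π = [0.1243, 0.2228, 0.1728, 0.1363, 0.1658, 0.1780]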